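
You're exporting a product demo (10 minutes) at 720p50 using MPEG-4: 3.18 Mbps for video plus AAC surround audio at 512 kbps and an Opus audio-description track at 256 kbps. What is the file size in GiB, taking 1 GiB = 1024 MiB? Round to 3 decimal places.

10 min = 600 s
Audio total: 512 + 256 = 768 kbps = 0.768 Mbps.
Total bitrate: 3.18 + 0.768 = 3.948 Mbps.
Stream data: 3.948 Mbps × 600 s = 2368.8 Mb.
2,369 Mb = 296,100,000 bytes ÷ 1,073,741,824 = 0.2758 GiB.

0.276 GiB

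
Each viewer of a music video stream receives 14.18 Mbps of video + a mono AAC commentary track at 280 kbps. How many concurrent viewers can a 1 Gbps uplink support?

Audio: 280 kbps = 0.280 Mbps.
Per-viewer media rate: 14.460 Mbps.
1 Gbps = 1,000 Mbps; 1,000 / 14.460 = 69.16 → 69 viewers.

69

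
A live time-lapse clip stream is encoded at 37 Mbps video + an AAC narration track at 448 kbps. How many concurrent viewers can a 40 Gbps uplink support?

Audio: 448 kbps = 0.448 Mbps.
Per-viewer media rate: 37.448 Mbps.
40 Gbps = 40,000 Mbps; 40,000 / 37.448 = 1068.15 → 1068 viewers.

1068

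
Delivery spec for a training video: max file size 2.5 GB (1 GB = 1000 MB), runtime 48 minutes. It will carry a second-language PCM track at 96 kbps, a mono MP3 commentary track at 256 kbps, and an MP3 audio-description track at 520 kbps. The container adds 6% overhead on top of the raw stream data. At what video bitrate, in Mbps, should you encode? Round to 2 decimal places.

Budget: 2.5 GB = 20000.0 Mb.
Stream payload after overhead: 20000.0 / 1.06 = 18867.9 Mb.
48 min = 2880 s
Total bitrate budget: 18867.9 Mb / 2880 s = 6.551 Mbps.
Audio total: 96 + 256 + 520 = 872 kbps = 0.872 Mbps.
Video: 6.551 − 0.872 = 5.679 Mbps.

5.68 Mbps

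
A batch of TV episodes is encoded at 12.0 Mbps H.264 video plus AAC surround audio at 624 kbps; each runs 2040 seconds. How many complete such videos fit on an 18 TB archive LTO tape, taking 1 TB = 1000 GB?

Audio: 624 kbps = 0.624 Mbps.
Total bitrate: 12.624 Mbps.
Per item: 12.624 Mbps × 2040 s = 25,753 Mb = 3,219 MB.
Capacity: 18 TB = 144,000,000 Mb; 5591.59 items → 5591 complete.

5591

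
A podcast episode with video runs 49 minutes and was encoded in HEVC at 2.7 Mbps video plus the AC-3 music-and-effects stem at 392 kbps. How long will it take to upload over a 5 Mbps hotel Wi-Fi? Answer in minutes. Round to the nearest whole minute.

49 min = 2940 s
Audio: 392 kbps = 0.392 Mbps.
Total bitrate: 3.092 Mbps.
File: 3.092 Mbps × 2940 s = 9090.5 Mb.
At 5 Mbps: 9090.5 / 5 = 1818.1 s ≈ 30.3 minutes.

30 minutes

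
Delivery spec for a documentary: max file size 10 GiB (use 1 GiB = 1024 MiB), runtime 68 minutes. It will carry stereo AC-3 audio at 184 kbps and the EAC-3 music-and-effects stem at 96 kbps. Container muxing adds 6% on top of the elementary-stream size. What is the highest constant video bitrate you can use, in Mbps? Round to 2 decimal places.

19.58 Mbps

Budget: 10 GiB = 85899.3 Mb.
Stream payload after overhead: 85899.3 / 1.06 = 81037.1 Mb.
68 min = 4080 s
Total bitrate budget: 81037.1 Mb / 4080 s = 19.862 Mbps.
Audio total: 184 + 96 = 280 kbps = 0.280 Mbps.
Video: 19.862 − 0.280 = 19.582 Mbps.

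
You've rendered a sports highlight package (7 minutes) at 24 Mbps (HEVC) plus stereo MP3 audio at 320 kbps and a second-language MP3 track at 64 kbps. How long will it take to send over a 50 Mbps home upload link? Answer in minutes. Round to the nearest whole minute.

3 minutes

7 min = 420 s
Audio total: 320 + 64 = 384 kbps = 0.384 Mbps.
Total bitrate: 24.384 Mbps.
File: 24.384 Mbps × 420 s = 10241.3 Mb.
At 50 Mbps: 10241.3 / 50 = 204.8 s ≈ 3.41 minutes.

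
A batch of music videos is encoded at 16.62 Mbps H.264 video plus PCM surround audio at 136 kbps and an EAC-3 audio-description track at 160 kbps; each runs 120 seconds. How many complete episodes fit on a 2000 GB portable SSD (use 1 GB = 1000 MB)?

Audio total: 136 + 160 = 296 kbps = 0.296 Mbps.
Total bitrate: 16.916 Mbps.
Per item: 16.916 Mbps × 120 s = 2,030 Mb = 253.7 MB.
Capacity: 2000 GB = 16,000,000 Mb; 7882.08 items → 7882 complete.

7882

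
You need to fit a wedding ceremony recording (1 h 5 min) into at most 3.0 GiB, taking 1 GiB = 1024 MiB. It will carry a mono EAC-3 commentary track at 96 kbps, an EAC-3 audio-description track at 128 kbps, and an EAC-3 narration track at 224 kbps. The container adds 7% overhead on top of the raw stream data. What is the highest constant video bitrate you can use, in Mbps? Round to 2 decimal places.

Budget: 3.0 GiB = 25769.8 Mb.
Stream payload after overhead: 25769.8 / 1.07 = 24083.9 Mb.
1 h 5 min = 65 min = 3900 s
Total bitrate budget: 24083.9 Mb / 3900 s = 6.175 Mbps.
Audio total: 96 + 128 + 224 = 448 kbps = 0.448 Mbps.
Video: 6.175 − 0.448 = 5.727 Mbps.

5.73 Mbps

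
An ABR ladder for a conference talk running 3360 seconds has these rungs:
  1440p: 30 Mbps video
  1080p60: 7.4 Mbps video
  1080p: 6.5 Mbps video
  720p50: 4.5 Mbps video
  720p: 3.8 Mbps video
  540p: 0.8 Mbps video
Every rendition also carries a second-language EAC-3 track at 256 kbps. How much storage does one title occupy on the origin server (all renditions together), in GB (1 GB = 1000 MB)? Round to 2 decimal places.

Audio: 256 kbps = 0.256 Mbps.
Sum of rendition bitrates: (30+0.256) + (7.4+0.256) + (6.5+0.256) + (4.5+0.256) + (3.8+0.256) + (0.8+0.256) = 54.536 Mbps.
× 3360 s = 183,241 Mb = 22,905 MB = 22.91 GB.

22.91 GB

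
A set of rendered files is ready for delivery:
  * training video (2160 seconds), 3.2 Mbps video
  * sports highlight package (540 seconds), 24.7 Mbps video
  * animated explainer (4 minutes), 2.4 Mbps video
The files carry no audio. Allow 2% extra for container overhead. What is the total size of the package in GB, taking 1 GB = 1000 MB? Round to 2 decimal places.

training video: 3.200 Mbps × 2160 s × 1.02 = 7050.2 Mb
sports highlight package: 24.700 Mbps × 540 s × 1.02 = 13604.8 Mb
animated explainer: 2.400 Mbps × 240 s × 1.02 = 587.5 Mb
Total: 21242.5 Mb = 2655.3 MB.
= 2.655 GB.

2.66 GB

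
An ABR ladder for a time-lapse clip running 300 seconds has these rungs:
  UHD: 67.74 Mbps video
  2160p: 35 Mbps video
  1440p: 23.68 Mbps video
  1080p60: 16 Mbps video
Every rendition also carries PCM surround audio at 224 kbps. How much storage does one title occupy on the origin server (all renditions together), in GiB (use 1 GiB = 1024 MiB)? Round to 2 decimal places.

5.01 GiB

Audio: 224 kbps = 0.224 Mbps.
Sum of rendition bitrates: (67.74+0.224) + (35+0.224) + (23.68+0.224) + (16+0.224) = 143.316 Mbps.
× 300 s = 42,995 Mb = 5,374 MB = 5.005 GiB.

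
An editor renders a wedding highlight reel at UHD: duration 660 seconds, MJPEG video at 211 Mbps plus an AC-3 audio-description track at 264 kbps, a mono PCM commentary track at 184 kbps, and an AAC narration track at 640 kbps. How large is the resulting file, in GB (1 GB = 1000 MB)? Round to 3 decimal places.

Audio total: 264 + 184 + 640 = 1088 kbps = 1.088 Mbps.
Total bitrate: 211 + 1.088 = 212.088 Mbps.
Stream data: 212.088 Mbps × 660 s = 139978.1 Mb.
139,978 Mb ÷ 8 = 17,497 MB → 17.50 GB.

17.497 GB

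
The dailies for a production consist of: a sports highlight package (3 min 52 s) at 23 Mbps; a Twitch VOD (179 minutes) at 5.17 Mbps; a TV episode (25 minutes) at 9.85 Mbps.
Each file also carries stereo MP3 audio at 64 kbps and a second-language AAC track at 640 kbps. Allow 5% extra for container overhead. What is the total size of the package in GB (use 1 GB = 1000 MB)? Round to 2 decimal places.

11.08 GB

Audio total: 64 + 640 = 704 kbps = 0.704 Mbps.
sports highlight package: 23.704 Mbps × 232 s × 1.05 = 5774.3 Mb
Twitch VOD: 5.874 Mbps × 10740 s × 1.05 = 66241.1 Mb
TV episode: 10.554 Mbps × 1500 s × 1.05 = 16622.5 Mb
Total: 88637.9 Mb = 11079.7 MB.
= 11.08 GB.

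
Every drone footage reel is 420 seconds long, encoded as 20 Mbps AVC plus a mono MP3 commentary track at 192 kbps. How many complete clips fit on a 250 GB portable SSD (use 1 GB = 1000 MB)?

Audio: 192 kbps = 0.192 Mbps.
Total bitrate: 20.192 Mbps.
Per item: 20.192 Mbps × 420 s = 8,481 Mb = 1,060 MB.
Capacity: 250 GB = 2,000,000 Mb; 235.83 items → 235 complete.

235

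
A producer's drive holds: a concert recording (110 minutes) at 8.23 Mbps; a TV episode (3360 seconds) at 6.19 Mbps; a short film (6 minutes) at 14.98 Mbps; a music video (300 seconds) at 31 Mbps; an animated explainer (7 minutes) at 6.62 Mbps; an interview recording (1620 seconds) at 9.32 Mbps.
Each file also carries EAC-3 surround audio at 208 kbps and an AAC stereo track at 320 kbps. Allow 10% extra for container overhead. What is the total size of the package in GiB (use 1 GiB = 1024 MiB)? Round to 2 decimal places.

14.65 GiB

Audio total: 208 + 320 = 528 kbps = 0.528 Mbps.
concert recording: 8.758 Mbps × 6600 s × 1.10 = 63583.1 Mb
TV episode: 6.718 Mbps × 3360 s × 1.10 = 24829.7 Mb
short film: 15.508 Mbps × 360 s × 1.10 = 6141.2 Mb
music video: 31.528 Mbps × 300 s × 1.10 = 10404.2 Mb
animated explainer: 7.148 Mbps × 420 s × 1.10 = 3302.4 Mb
interview recording: 9.848 Mbps × 1620 s × 1.10 = 17549.1 Mb
Total: 125809.7 Mb = 15726.2 MB.
= 14.65 GiB.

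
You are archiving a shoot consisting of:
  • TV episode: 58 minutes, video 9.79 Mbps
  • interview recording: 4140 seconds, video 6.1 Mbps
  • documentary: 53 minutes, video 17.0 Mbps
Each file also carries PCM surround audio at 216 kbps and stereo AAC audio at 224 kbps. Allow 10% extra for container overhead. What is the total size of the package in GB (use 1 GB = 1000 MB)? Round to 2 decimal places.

16.24 GB

Audio total: 216 + 224 = 440 kbps = 0.440 Mbps.
TV episode: 10.230 Mbps × 3480 s × 1.10 = 39160.4 Mb
interview recording: 6.540 Mbps × 4140 s × 1.10 = 29783.2 Mb
documentary: 17.440 Mbps × 3180 s × 1.10 = 61005.1 Mb
Total: 129948.7 Mb = 16243.6 MB.
= 16.24 GB.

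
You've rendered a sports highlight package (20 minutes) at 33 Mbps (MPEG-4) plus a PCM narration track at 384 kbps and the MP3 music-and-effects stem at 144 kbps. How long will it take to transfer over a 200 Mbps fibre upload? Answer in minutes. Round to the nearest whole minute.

3 minutes

20 min = 1200 s
Audio total: 384 + 144 = 528 kbps = 0.528 Mbps.
Total bitrate: 33.528 Mbps.
File: 33.528 Mbps × 1200 s = 40233.6 Mb.
At 200 Mbps: 40233.6 / 200 = 201.2 s ≈ 3.35 minutes.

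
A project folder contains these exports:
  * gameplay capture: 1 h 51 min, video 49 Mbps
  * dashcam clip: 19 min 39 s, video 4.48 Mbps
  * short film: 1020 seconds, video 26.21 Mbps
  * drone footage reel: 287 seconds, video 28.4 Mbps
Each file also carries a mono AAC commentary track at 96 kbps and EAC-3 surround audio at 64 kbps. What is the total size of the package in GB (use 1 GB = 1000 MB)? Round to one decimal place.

Audio total: 96 + 64 = 160 kbps = 0.160 Mbps.
gameplay capture: 49.160 Mbps × 6660 s = 327405.6 Mb
dashcam clip: 4.640 Mbps × 1179 s = 5470.6 Mb
short film: 26.370 Mbps × 1020 s = 26897.4 Mb
drone footage reel: 28.560 Mbps × 287 s = 8196.7 Mb
Total: 367970.3 Mb = 45996.3 MB.
= 46.00 GB.

46.0 GB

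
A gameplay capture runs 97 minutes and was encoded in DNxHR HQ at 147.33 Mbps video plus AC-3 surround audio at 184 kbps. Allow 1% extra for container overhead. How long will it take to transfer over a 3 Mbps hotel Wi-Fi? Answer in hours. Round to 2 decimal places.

97 min = 5820 s
Audio: 184 kbps = 0.184 Mbps.
Total bitrate: 147.514 Mbps.
File: 147.514 Mbps × 5820 s = 858531.5 Mb.
With 1% container overhead: ×1.01. → 867116.8 Mb.
At 3 Mbps: 867116.8 / 3 = 289038.9 s ≈ 80.3 hours.

80.29 hours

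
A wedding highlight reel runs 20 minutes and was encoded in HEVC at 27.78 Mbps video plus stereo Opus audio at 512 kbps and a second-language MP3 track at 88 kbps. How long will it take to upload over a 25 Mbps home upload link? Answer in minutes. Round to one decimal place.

20 min = 1200 s
Audio total: 512 + 88 = 600 kbps = 0.600 Mbps.
Total bitrate: 28.380 Mbps.
File: 28.380 Mbps × 1200 s = 34056.0 Mb.
At 25 Mbps: 34056.0 / 25 = 1362.2 s ≈ 22.7 minutes.

22.7 minutes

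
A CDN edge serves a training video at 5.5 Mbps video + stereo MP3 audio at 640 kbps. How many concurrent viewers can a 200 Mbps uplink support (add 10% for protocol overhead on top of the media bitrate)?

29

Audio: 640 kbps = 0.640 Mbps.
Per-viewer media rate: 6.140 Mbps.
On the wire with 10% overhead: 6.754 Mbps.
200 Mbps = 200.0 Mbps; 200.0 / 6.754 = 29.61 → 29 viewers.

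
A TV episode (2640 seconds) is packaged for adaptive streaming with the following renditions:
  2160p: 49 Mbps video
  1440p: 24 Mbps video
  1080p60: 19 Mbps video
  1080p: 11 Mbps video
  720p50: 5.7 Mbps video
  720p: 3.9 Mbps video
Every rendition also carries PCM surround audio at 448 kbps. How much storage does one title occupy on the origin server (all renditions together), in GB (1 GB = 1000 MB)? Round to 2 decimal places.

Audio: 448 kbps = 0.448 Mbps.
Sum of rendition bitrates: (49+0.448) + (24+0.448) + (19+0.448) + (11+0.448) + (5.7+0.448) + (3.9+0.448) = 115.288 Mbps.
× 2640 s = 304,360 Mb = 38,045 MB = 38.05 GB.

38.05 GB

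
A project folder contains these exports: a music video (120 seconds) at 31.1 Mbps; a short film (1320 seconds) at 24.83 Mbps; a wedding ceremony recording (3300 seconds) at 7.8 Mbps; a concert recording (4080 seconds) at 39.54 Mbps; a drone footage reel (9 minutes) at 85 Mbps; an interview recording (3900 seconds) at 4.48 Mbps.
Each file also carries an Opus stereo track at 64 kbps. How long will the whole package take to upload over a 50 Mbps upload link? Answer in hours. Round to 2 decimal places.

1.60 hours

Audio: 64 kbps = 0.064 Mbps.
music video: 31.164 Mbps × 120 s = 3739.7 Mb
short film: 24.894 Mbps × 1320 s = 32860.1 Mb
wedding ceremony recording: 7.864 Mbps × 3300 s = 25951.2 Mb
concert recording: 39.604 Mbps × 4080 s = 161584.3 Mb
drone footage reel: 85.064 Mbps × 540 s = 45934.6 Mb
interview recording: 4.544 Mbps × 3900 s = 17721.6 Mb
Total: 287791.4 Mb = 35973.9 MB.
At 50 Mbps: 287791.4 / 50 = 5756 s ≈ 1.6 hours.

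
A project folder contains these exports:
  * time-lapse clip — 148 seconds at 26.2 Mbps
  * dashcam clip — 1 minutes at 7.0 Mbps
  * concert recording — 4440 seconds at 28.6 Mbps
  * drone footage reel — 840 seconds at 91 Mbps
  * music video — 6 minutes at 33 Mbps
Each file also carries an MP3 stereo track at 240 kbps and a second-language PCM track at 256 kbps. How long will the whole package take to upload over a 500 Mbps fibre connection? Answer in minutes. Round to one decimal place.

Audio total: 240 + 256 = 496 kbps = 0.496 Mbps.
time-lapse clip: 26.696 Mbps × 148 s = 3951.0 Mb
dashcam clip: 7.496 Mbps × 60 s = 449.8 Mb
concert recording: 29.096 Mbps × 4440 s = 129186.2 Mb
drone footage reel: 91.496 Mbps × 840 s = 76856.6 Mb
music video: 33.496 Mbps × 360 s = 12058.6 Mb
Total: 222502.2 Mb = 27812.8 MB.
At 500 Mbps: 222502.2 / 500 = 445 s ≈ 7.42 minutes.

7.4 minutes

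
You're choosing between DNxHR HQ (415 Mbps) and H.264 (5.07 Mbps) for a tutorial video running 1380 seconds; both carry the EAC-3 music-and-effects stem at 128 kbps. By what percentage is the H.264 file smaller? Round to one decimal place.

Audio: 128 kbps = 0.128 Mbps.
DNxHR HQ: 415.128 Mbps × 1380 s = 572876.6 Mb = 66.692 GiB.
H.264: 5.198 Mbps × 1380 s = 7173.2 Mb = 0.835 GiB.
Reduction: (1 − 0.835/66.692) × 100 = 98.75%.

98.7%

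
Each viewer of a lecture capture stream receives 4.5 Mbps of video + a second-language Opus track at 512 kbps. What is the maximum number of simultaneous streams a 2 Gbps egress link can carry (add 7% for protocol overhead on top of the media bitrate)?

372

Audio: 512 kbps = 0.512 Mbps.
Per-viewer media rate: 5.012 Mbps.
On the wire with 7% overhead: 5.363 Mbps.
2 Gbps = 2,000 Mbps; 2,000 / 5.363 = 372.94 → 372 viewers.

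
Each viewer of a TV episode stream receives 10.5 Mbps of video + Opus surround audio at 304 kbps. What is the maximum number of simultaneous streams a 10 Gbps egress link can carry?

Audio: 304 kbps = 0.304 Mbps.
Per-viewer media rate: 10.804 Mbps.
10 Gbps = 10,000 Mbps; 10,000 / 10.804 = 925.58 → 925 viewers.

925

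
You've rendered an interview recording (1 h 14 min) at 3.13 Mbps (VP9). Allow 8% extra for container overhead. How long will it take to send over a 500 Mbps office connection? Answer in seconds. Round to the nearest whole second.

30 seconds

1 h 14 min = 74 min = 4440 s
File: 3.130 Mbps × 4440 s = 13897.2 Mb.
With 8% container overhead: ×1.08. → 15009.0 Mb.
At 500 Mbps: 15009.0 / 500 = 30.0 s ≈ 30 seconds.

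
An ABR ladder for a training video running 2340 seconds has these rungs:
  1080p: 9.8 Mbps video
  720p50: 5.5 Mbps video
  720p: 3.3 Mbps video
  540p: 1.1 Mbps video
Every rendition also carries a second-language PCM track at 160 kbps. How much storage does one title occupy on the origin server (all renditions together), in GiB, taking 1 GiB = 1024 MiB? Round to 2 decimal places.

5.54 GiB

Audio: 160 kbps = 0.160 Mbps.
Sum of rendition bitrates: (9.8+0.160) + (5.5+0.160) + (3.3+0.160) + (1.1+0.160) = 20.340 Mbps.
× 2340 s = 47,596 Mb = 5,949 MB = 5.541 GiB.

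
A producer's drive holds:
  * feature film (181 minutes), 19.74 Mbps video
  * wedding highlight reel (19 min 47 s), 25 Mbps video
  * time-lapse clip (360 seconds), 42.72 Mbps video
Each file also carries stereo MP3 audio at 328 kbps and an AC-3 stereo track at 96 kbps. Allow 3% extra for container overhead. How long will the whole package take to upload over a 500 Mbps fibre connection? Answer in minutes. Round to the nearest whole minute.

9 minutes

Audio total: 328 + 96 = 424 kbps = 0.424 Mbps.
feature film: 20.164 Mbps × 10860 s × 1.03 = 225550.5 Mb
wedding highlight reel: 25.424 Mbps × 1187 s × 1.03 = 31083.6 Mb
time-lapse clip: 43.144 Mbps × 360 s × 1.03 = 15997.8 Mb
Total: 272631.9 Mb = 34079.0 MB.
At 500 Mbps: 272631.9 / 500 = 545 s ≈ 9.09 minutes.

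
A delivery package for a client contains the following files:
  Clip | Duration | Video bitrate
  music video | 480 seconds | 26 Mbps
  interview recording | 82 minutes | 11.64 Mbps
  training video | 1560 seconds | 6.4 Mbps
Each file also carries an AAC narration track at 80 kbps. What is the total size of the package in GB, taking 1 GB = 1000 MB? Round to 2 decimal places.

10.04 GB

Audio: 80 kbps = 0.080 Mbps.
music video: 26.080 Mbps × 480 s = 12518.4 Mb
interview recording: 11.720 Mbps × 4920 s = 57662.4 Mb
training video: 6.480 Mbps × 1560 s = 10108.8 Mb
Total: 80289.6 Mb = 10036.2 MB.
= 10.04 GB.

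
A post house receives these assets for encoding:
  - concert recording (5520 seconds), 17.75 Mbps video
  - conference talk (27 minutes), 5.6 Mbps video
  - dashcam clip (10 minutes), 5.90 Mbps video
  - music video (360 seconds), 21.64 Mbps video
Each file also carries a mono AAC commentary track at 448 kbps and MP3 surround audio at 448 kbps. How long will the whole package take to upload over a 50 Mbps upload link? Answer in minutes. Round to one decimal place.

Audio total: 448 + 448 = 896 kbps = 0.896 Mbps.
concert recording: 18.646 Mbps × 5520 s = 102925.9 Mb
conference talk: 6.496 Mbps × 1620 s = 10523.5 Mb
dashcam clip: 6.796 Mbps × 600 s = 4077.6 Mb
music video: 22.536 Mbps × 360 s = 8113.0 Mb
Total: 125640.0 Mb = 15705.0 MB.
At 50 Mbps: 125640.0 / 50 = 2513 s ≈ 41.9 minutes.

41.9 minutes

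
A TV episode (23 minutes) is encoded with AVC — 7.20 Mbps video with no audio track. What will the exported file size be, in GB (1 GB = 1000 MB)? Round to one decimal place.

23 min = 1380 s
Total bitrate: 7.20 Mbps.
Stream data: 7.200 Mbps × 1380 s = 9936.0 Mb.
9,936 Mb ÷ 8 = 1,242 MB → 1.242 GB.

1.2 GB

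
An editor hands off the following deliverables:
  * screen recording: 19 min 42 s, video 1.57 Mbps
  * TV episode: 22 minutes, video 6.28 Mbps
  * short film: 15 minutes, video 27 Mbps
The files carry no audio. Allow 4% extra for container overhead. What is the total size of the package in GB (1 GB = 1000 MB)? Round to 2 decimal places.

screen recording: 1.570 Mbps × 1182 s × 1.04 = 1930.0 Mb
TV episode: 6.280 Mbps × 1320 s × 1.04 = 8621.2 Mb
short film: 27.000 Mbps × 900 s × 1.04 = 25272.0 Mb
Total: 35823.2 Mb = 4477.9 MB.
= 4.478 GB.

4.48 GB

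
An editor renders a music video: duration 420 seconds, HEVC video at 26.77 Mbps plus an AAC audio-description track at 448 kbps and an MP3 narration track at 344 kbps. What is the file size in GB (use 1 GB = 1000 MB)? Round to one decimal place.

1.4 GB

Audio total: 448 + 344 = 792 kbps = 0.792 Mbps.
Total bitrate: 26.77 + 0.792 = 27.562 Mbps.
Stream data: 27.562 Mbps × 420 s = 11576.0 Mb.
11,576 Mb ÷ 8 = 1,447 MB → 1.447 GB.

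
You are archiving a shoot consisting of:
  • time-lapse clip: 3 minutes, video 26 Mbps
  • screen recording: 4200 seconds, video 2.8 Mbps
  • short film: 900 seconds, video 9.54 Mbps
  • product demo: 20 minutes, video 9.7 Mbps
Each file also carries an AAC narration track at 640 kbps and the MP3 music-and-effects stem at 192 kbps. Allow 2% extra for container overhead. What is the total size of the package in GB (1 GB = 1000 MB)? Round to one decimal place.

Audio total: 640 + 192 = 832 kbps = 0.832 Mbps.
time-lapse clip: 26.832 Mbps × 180 s × 1.02 = 4926.4 Mb
screen recording: 3.632 Mbps × 4200 s × 1.02 = 15559.5 Mb
short film: 10.372 Mbps × 900 s × 1.02 = 9521.5 Mb
product demo: 10.532 Mbps × 1200 s × 1.02 = 12891.2 Mb
Total: 42898.5 Mb = 5362.3 MB.
= 5.362 GB.

5.4 GB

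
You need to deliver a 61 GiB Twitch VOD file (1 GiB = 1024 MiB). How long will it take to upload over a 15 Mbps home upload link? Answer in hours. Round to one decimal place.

9.7 hours

File: 61 GiB = 523986.0 Mb.
At 15 Mbps: 523986.0 / 15 = 34932.4 s ≈ 9.7 hours.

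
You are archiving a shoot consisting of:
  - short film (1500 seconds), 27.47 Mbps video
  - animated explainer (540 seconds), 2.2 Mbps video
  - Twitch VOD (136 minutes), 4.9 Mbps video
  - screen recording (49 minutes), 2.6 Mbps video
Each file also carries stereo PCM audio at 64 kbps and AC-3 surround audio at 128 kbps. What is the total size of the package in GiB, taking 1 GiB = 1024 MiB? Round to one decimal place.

10.8 GiB

Audio total: 64 + 128 = 192 kbps = 0.192 Mbps.
short film: 27.662 Mbps × 1500 s = 41493.0 Mb
animated explainer: 2.392 Mbps × 540 s = 1291.7 Mb
Twitch VOD: 5.092 Mbps × 8160 s = 41550.7 Mb
screen recording: 2.792 Mbps × 2940 s = 8208.5 Mb
Total: 92543.9 Mb = 11568.0 MB.
= 10.77 GiB.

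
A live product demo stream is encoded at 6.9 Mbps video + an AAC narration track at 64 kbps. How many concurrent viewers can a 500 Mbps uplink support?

71

Audio: 64 kbps = 0.064 Mbps.
Per-viewer media rate: 6.964 Mbps.
500 Mbps = 500.0 Mbps; 500.0 / 6.964 = 71.80 → 71 viewers.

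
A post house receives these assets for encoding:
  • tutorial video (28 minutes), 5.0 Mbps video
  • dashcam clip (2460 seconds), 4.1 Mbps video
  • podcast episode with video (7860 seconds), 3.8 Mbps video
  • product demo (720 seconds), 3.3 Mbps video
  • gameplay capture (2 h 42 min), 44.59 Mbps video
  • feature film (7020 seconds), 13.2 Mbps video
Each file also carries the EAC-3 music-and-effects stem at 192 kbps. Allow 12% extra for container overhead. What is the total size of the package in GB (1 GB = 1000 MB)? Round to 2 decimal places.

Audio: 192 kbps = 0.192 Mbps.
tutorial video: 5.192 Mbps × 1680 s × 1.12 = 9769.3 Mb
dashcam clip: 4.292 Mbps × 2460 s × 1.12 = 11825.3 Mb
podcast episode with video: 3.992 Mbps × 7860 s × 1.12 = 35142.4 Mb
product demo: 3.492 Mbps × 720 s × 1.12 = 2815.9 Mb
gameplay capture: 44.782 Mbps × 9720 s × 1.12 = 487514.8 Mb
feature film: 13.392 Mbps × 7020 s × 1.12 = 105293.3 Mb
Total: 652360.9 Mb = 81545.1 MB.
= 81.55 GB.

81.55 GB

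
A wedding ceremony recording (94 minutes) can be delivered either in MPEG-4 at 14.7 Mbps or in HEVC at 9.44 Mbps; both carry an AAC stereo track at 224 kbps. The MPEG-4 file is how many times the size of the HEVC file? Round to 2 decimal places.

94 min = 5640 s
Audio: 224 kbps = 0.224 Mbps.
MPEG-4: 14.924 Mbps × 5640 s = 84171.4 Mb = 10.521 GB.
HEVC: 9.664 Mbps × 5640 s = 54505.0 Mb = 6.813 GB.
Ratio: 10.521 / 6.813 = 1.544.

1.54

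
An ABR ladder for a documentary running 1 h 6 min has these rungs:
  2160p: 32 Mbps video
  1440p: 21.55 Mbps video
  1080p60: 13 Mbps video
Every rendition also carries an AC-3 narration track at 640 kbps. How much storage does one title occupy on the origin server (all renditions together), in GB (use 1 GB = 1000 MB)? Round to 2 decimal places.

1 h 6 min = 66 min = 3960 s
Audio: 640 kbps = 0.640 Mbps.
Sum of rendition bitrates: (32+0.640) + (21.55+0.640) + (13+0.640) = 68.470 Mbps.
× 3960 s = 271,141 Mb = 33,893 MB = 33.89 GB.

33.89 GB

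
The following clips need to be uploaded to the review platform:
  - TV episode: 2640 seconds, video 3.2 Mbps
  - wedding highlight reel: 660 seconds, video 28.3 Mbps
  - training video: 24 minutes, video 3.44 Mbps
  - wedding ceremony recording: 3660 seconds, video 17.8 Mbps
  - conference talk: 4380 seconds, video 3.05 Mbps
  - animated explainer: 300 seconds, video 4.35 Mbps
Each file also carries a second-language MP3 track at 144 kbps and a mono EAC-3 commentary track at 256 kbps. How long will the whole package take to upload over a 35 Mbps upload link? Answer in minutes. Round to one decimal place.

55.8 minutes

Audio total: 144 + 256 = 400 kbps = 0.400 Mbps.
TV episode: 3.600 Mbps × 2640 s = 9504.0 Mb
wedding highlight reel: 28.700 Mbps × 660 s = 18942.0 Mb
training video: 3.840 Mbps × 1440 s = 5529.6 Mb
wedding ceremony recording: 18.200 Mbps × 3660 s = 66612.0 Mb
conference talk: 3.450 Mbps × 4380 s = 15111.0 Mb
animated explainer: 4.750 Mbps × 300 s = 1425.0 Mb
Total: 117123.6 Mb = 14640.5 MB.
At 35 Mbps: 117123.6 / 35 = 3346 s ≈ 55.8 minutes.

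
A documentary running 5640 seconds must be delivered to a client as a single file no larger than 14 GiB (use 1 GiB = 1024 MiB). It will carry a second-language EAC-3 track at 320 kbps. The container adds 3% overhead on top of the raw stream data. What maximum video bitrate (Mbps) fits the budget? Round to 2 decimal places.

Budget: 14 GiB = 120259.1 Mb.
Stream payload after overhead: 120259.1 / 1.03 = 116756.4 Mb.
Total bitrate budget: 116756.4 Mb / 5640 s = 20.701 Mbps.
Audio: 320 kbps = 0.320 Mbps.
Video: 20.701 − 0.320 = 20.381 Mbps.

20.38 Mbps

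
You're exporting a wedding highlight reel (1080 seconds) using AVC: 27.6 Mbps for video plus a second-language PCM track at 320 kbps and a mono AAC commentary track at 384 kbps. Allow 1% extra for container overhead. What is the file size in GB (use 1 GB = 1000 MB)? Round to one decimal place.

3.9 GB

Audio total: 320 + 384 = 704 kbps = 0.704 Mbps.
Total bitrate: 27.6 + 0.704 = 28.304 Mbps.
Stream data: 28.304 Mbps × 1080 s = 30568.3 Mb.
With 1% container overhead: ×1.01.
30,874 Mb ÷ 8 = 3,859 MB → 3.859 GB.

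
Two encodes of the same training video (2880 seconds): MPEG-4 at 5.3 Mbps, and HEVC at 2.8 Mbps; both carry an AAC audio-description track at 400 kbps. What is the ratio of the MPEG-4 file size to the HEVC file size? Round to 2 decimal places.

Audio: 400 kbps = 0.400 Mbps.
MPEG-4: 5.700 Mbps × 2880 s = 16416.0 Mb = 2.052 GB.
HEVC: 3.200 Mbps × 2880 s = 9216.0 Mb = 1.152 GB.
Ratio: 2.052 / 1.152 = 1.781.

1.78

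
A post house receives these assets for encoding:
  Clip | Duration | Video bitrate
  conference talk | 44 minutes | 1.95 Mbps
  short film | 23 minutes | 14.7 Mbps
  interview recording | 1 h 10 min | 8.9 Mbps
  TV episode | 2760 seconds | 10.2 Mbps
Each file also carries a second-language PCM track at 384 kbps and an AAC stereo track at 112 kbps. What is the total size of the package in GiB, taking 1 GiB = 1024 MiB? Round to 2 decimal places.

11.22 GiB

Audio total: 384 + 112 = 496 kbps = 0.496 Mbps.
conference talk: 2.446 Mbps × 2640 s = 6457.4 Mb
short film: 15.196 Mbps × 1380 s = 20970.5 Mb
interview recording: 9.396 Mbps × 4200 s = 39463.2 Mb
TV episode: 10.696 Mbps × 2760 s = 29521.0 Mb
Total: 96412.1 Mb = 12051.5 MB.
= 11.22 GiB.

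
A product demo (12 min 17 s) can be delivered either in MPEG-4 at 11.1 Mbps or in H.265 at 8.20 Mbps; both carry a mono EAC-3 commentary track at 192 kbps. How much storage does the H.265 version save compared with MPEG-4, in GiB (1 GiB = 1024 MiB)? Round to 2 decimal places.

0.25 GiB

12 min 17 s = 737 s
Audio: 192 kbps = 0.192 Mbps.
MPEG-4: 11.292 Mbps × 737 s = 8322.2 Mb = 0.969 GiB.
H.265: 8.392 Mbps × 737 s = 6184.9 Mb = 0.720 GiB.
Saving: 0.969 − 0.720 = 0.249 GiB.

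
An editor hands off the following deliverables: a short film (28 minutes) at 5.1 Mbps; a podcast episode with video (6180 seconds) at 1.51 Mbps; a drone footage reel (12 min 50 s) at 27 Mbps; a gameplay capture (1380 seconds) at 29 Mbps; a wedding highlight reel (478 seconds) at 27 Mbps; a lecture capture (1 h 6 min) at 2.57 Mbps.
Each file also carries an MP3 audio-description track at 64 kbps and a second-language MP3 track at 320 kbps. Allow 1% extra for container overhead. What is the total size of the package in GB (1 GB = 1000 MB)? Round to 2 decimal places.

13.55 GB

Audio total: 64 + 320 = 384 kbps = 0.384 Mbps.
short film: 5.484 Mbps × 1680 s × 1.01 = 9305.3 Mb
podcast episode with video: 1.894 Mbps × 6180 s × 1.01 = 11822.0 Mb
drone footage reel: 27.384 Mbps × 770 s × 1.01 = 21296.5 Mb
gameplay capture: 29.384 Mbps × 1380 s × 1.01 = 40955.4 Mb
wedding highlight reel: 27.384 Mbps × 478 s × 1.01 = 13220.4 Mb
lecture capture: 2.954 Mbps × 3960 s × 1.01 = 11814.8 Mb
Total: 108414.4 Mb = 13551.8 MB.
= 13.55 GB.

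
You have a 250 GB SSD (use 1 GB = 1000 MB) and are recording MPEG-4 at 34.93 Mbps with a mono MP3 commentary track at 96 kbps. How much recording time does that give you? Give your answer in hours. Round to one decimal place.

15.9 hours

Audio: 96 kbps = 0.096 Mbps.
Total bitrate: 34.93 + 0.096 = 35.026 Mbps.
Capacity: 250 GB = 2,000,000 Mb.
Recording time: 2,000,000 / 35.026 = 57,100 s ≈ 15.9 hours.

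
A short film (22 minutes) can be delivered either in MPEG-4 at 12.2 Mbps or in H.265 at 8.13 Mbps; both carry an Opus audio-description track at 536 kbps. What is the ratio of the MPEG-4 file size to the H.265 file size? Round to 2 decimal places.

22 min = 1320 s
Audio: 536 kbps = 0.536 Mbps.
MPEG-4: 12.736 Mbps × 1320 s = 16811.5 Mb = 1.957 GiB.
H.265: 8.666 Mbps × 1320 s = 11439.1 Mb = 1.332 GiB.
Ratio: 1.957 / 1.332 = 1.470.

1.47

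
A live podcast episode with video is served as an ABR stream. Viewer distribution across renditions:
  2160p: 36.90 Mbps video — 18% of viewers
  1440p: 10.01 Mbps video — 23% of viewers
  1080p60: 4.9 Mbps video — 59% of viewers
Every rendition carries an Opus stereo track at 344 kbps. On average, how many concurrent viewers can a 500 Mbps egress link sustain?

41

Audio: 344 kbps = 0.344 Mbps.
Average per-viewer bitrate: 0.18×37.244 + 0.23×10.354 + 0.59×5.244 = 12.179 Mbps.
500 Mbps = 500.0 Mbps; 500.0 / 12.179 = 41.05 → 41.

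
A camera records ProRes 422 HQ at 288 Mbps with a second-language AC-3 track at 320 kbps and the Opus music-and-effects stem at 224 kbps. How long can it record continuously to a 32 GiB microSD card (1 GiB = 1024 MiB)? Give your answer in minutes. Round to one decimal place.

Audio total: 320 + 224 = 544 kbps = 0.544 Mbps.
Total bitrate: 288 + 0.544 = 288.544 Mbps.
Capacity: 32 GiB = 274,878 Mb.
Recording time: 274,878 / 288.544 = 952.6 s ≈ 15.9 minutes.

15.9 minutes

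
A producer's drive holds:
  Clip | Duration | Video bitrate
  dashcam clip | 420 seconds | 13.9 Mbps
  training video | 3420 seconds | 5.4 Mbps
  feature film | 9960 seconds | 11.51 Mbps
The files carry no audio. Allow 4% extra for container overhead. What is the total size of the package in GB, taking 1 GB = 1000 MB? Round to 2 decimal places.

18.06 GB

dashcam clip: 13.900 Mbps × 420 s × 1.04 = 6071.5 Mb
training video: 5.400 Mbps × 3420 s × 1.04 = 19206.7 Mb
feature film: 11.510 Mbps × 9960 s × 1.04 = 119225.2 Mb
Total: 144503.4 Mb = 18062.9 MB.
= 18.06 GB.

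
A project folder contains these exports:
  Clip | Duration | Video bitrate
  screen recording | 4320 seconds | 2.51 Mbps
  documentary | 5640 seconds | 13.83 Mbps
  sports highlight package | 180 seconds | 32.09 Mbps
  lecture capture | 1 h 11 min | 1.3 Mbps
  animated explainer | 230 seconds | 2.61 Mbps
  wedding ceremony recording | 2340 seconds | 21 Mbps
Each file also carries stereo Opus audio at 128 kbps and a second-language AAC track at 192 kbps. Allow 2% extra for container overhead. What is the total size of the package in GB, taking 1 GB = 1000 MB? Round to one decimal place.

19.8 GB

Audio total: 128 + 192 = 320 kbps = 0.320 Mbps.
screen recording: 2.830 Mbps × 4320 s × 1.02 = 12470.1 Mb
documentary: 14.150 Mbps × 5640 s × 1.02 = 81402.1 Mb
sports highlight package: 32.410 Mbps × 180 s × 1.02 = 5950.5 Mb
lecture capture: 1.620 Mbps × 4260 s × 1.02 = 7039.2 Mb
animated explainer: 2.930 Mbps × 230 s × 1.02 = 687.4 Mb
wedding ceremony recording: 21.320 Mbps × 2340 s × 1.02 = 50886.6 Mb
Total: 158435.9 Mb = 19804.5 MB.
= 19.80 GB.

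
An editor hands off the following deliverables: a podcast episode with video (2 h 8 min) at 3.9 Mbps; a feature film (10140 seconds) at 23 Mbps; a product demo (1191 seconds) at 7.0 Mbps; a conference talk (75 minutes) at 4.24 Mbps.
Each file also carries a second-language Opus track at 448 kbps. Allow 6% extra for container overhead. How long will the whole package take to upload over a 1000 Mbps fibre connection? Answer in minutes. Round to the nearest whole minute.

5 minutes

Audio: 448 kbps = 0.448 Mbps.
podcast episode with video: 4.348 Mbps × 7680 s × 1.06 = 35396.2 Mb
feature film: 23.448 Mbps × 10140 s × 1.06 = 252028.5 Mb
product demo: 7.448 Mbps × 1191 s × 1.06 = 9402.8 Mb
conference talk: 4.688 Mbps × 4500 s × 1.06 = 22361.8 Mb
Total: 319189.2 Mb = 39898.7 MB.
At 1000 Mbps: 319189.2 / 1000 = 319 s ≈ 5.32 minutes.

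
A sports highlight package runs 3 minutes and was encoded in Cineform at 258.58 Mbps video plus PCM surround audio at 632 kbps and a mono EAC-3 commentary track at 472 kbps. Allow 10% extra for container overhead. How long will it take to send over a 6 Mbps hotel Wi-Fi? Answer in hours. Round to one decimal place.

3 min = 180 s
Audio total: 632 + 472 = 1104 kbps = 1.104 Mbps.
Total bitrate: 259.684 Mbps.
File: 259.684 Mbps × 180 s = 46743.1 Mb.
With 10% container overhead: ×1.10. → 51417.4 Mb.
At 6 Mbps: 51417.4 / 6 = 8569.6 s ≈ 2.38 hours.

2.4 hours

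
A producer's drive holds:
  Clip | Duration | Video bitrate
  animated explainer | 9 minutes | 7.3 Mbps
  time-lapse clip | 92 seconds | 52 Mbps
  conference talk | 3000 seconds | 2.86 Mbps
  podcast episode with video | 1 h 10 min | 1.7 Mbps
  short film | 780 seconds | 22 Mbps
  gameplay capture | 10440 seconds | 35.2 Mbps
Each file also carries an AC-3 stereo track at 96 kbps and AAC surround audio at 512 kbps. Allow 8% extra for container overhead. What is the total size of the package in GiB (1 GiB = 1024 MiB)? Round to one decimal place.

52.9 GiB

Audio total: 96 + 512 = 608 kbps = 0.608 Mbps.
animated explainer: 7.908 Mbps × 540 s × 1.08 = 4611.9 Mb
time-lapse clip: 52.608 Mbps × 92 s × 1.08 = 5227.1 Mb
conference talk: 3.468 Mbps × 3000 s × 1.08 = 11236.3 Mb
podcast episode with video: 2.308 Mbps × 4200 s × 1.08 = 10469.1 Mb
short film: 22.608 Mbps × 780 s × 1.08 = 19045.0 Mb
gameplay capture: 35.808 Mbps × 10440 s × 1.08 = 403742.4 Mb
Total: 454331.8 Mb = 56791.5 MB.
= 52.89 GiB.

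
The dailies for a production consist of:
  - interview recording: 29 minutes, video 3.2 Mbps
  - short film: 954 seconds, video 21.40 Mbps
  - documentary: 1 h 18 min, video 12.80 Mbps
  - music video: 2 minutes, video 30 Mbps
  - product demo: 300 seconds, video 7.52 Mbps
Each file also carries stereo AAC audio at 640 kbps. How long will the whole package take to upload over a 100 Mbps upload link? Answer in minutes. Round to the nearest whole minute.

Audio: 640 kbps = 0.640 Mbps.
interview recording: 3.840 Mbps × 1740 s = 6681.6 Mb
short film: 22.040 Mbps × 954 s = 21026.2 Mb
documentary: 13.440 Mbps × 4680 s = 62899.2 Mb
music video: 30.640 Mbps × 120 s = 3676.8 Mb
product demo: 8.160 Mbps × 300 s = 2448.0 Mb
Total: 96731.8 Mb = 12091.5 MB.
At 100 Mbps: 96731.8 / 100 = 967 s ≈ 16.1 minutes.

16 minutes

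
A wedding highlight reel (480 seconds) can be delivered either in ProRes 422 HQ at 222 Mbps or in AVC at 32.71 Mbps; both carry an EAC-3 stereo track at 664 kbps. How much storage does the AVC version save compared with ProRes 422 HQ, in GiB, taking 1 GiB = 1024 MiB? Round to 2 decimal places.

10.58 GiB

Audio: 664 kbps = 0.664 Mbps.
ProRes 422 HQ: 222.664 Mbps × 480 s = 106878.7 Mb = 12.442 GiB.
AVC: 33.374 Mbps × 480 s = 16019.5 Mb = 1.865 GiB.
Saving: 12.442 − 1.865 = 10.577 GiB.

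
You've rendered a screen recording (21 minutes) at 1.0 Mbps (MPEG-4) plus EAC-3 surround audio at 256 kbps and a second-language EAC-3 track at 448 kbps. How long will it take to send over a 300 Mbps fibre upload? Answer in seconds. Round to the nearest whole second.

7 seconds

21 min = 1260 s
Audio total: 256 + 448 = 704 kbps = 0.704 Mbps.
Total bitrate: 1.704 Mbps.
File: 1.704 Mbps × 1260 s = 2147.0 Mb.
At 300 Mbps: 2147.0 / 300 = 7.2 s ≈ 7.16 seconds.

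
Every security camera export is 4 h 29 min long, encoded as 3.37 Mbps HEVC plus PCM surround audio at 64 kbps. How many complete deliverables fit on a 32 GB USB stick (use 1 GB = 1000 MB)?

4 h 29 min = 269 min = 16140 s
Audio: 64 kbps = 0.064 Mbps.
Total bitrate: 3.434 Mbps.
Per item: 3.434 Mbps × 16140 s = 55,425 Mb = 6,928 MB.
Capacity: 32 GB = 256,000 Mb; 4.62 items → 4 complete.

4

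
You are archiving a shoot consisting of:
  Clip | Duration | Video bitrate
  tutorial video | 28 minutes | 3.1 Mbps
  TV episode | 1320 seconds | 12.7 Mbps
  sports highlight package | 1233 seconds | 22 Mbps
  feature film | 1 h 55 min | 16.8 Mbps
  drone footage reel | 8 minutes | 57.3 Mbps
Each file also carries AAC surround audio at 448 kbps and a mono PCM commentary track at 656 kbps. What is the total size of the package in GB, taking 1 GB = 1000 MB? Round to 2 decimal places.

Audio total: 448 + 656 = 1104 kbps = 1.104 Mbps.
tutorial video: 4.204 Mbps × 1680 s = 7062.7 Mb
TV episode: 13.804 Mbps × 1320 s = 18221.3 Mb
sports highlight package: 23.104 Mbps × 1233 s = 28487.2 Mb
feature film: 17.904 Mbps × 6900 s = 123537.6 Mb
drone footage reel: 58.404 Mbps × 480 s = 28033.9 Mb
Total: 205342.8 Mb = 25667.8 MB.
= 25.67 GB.

25.67 GB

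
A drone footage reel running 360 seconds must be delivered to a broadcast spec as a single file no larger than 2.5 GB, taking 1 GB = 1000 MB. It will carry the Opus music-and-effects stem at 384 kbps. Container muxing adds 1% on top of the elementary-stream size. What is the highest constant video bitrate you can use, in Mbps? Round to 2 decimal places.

54.62 Mbps

Budget: 2.5 GB = 20000.0 Mb.
Stream payload after overhead: 20000.0 / 1.01 = 19802.0 Mb.
Total bitrate budget: 19802.0 Mb / 360 s = 55.006 Mbps.
Audio: 384 kbps = 0.384 Mbps.
Video: 55.006 − 0.384 = 54.622 Mbps.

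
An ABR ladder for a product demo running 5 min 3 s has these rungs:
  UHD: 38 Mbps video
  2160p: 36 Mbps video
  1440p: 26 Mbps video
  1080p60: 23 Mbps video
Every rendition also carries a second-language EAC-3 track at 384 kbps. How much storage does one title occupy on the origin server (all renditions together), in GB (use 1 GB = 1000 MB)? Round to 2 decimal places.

5 min 3 s = 303 s
Audio: 384 kbps = 0.384 Mbps.
Sum of rendition bitrates: (38+0.384) + (36+0.384) + (26+0.384) + (23+0.384) = 124.536 Mbps.
× 303 s = 37,734 Mb = 4,717 MB = 4.717 GB.

4.72 GB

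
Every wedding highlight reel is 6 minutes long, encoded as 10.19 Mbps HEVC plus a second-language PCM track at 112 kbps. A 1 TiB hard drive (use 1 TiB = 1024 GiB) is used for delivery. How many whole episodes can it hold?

2371

6 min = 360 s
Audio: 112 kbps = 0.112 Mbps.
Total bitrate: 10.302 Mbps.
Per item: 10.302 Mbps × 360 s = 3,709 Mb = 463.6 MB.
Capacity: 1 TiB = 8,796,093 Mb; 2371.73 items → 2371 complete.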